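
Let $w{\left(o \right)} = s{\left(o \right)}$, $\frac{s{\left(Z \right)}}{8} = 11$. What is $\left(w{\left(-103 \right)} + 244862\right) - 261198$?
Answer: $-16248$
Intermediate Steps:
$s{\left(Z \right)} = 88$ ($s{\left(Z \right)} = 8 \cdot 11 = 88$)
$w{\left(o \right)} = 88$
$\left(w{\left(-103 \right)} + 244862\right) - 261198 = \left(88 + 244862\right) - 261198 = 244950 - 261198 = -16248$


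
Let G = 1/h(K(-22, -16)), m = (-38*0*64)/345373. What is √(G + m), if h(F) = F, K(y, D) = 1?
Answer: 1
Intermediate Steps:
m = 0 (m = (0*64)*(1/345373) = 0*(1/345373) = 0)
G = 1 (G = 1/1 = 1)
√(G + m) = √(1 + 0) = √1 = 1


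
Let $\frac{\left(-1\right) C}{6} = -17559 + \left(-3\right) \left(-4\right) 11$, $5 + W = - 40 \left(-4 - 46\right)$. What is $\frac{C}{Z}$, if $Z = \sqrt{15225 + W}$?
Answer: $\frac{17427 \sqrt{4305}}{1435} \approx 796.81$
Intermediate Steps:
$W = 1995$ ($W = -5 - 40 \left(-4 - 46\right) = -5 - -2000 = -5 + 2000 = 1995$)
$C = 104562$ ($C = - 6 \left(-17559 + \left(-3\right) \left(-4\right) 11\right) = - 6 \left(-17559 + 12 \cdot 11\right) = - 6 \left(-17559 + 132\right) = \left(-6\right) \left(-17427\right) = 104562$)
$Z = 2 \sqrt{4305}$ ($Z = \sqrt{15225 + 1995} = \sqrt{17220} = 2 \sqrt{4305} \approx 131.23$)
$\frac{C}{Z} = \frac{104562}{2 \sqrt{4305}} = 104562 \frac{\sqrt{4305}}{8610} = \frac{17427 \sqrt{4305}}{1435}$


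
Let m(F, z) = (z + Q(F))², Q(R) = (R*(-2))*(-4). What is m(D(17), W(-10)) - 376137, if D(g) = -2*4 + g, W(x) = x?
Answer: -372293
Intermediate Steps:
D(g) = -8 + g
Q(R) = 8*R (Q(R) = -2*R*(-4) = 8*R)
m(F, z) = (z + 8*F)²
m(D(17), W(-10)) - 376137 = (-10 + 8*(-8 + 17))² - 376137 = (-10 + 8*9)² - 376137 = (-10 + 72)² - 376137 = 62² - 376137 = 3844 - 376137 = -372293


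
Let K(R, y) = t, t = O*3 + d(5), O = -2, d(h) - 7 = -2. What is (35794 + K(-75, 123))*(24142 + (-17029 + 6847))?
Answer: 499670280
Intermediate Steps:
d(h) = 5 (d(h) = 7 - 2 = 5)
t = -1 (t = -2*3 + 5 = -6 + 5 = -1)
K(R, y) = -1
(35794 + K(-75, 123))*(24142 + (-17029 + 6847)) = (35794 - 1)*(24142 + (-17029 + 6847)) = 35793*(24142 - 10182) = 35793*13960 = 499670280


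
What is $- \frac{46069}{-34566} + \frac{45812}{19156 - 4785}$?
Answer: $\frac{320799313}{70963998} \approx 4.5206$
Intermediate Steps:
$- \frac{46069}{-34566} + \frac{45812}{19156 - 4785} = \left(-46069\right) \left(- \frac{1}{34566}\right) + \frac{45812}{14371} = \frac{46069}{34566} + 45812 \cdot \frac{1}{14371} = \frac{46069}{34566} + \frac{45812}{14371} = \frac{320799313}{70963998}$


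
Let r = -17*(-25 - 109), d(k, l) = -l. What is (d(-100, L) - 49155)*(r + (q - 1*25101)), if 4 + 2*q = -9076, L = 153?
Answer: 1349214804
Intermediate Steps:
q = -4540 (q = -2 + (1/2)*(-9076) = -2 - 4538 = -4540)
r = 2278 (r = -17*(-134) = 2278)
(d(-100, L) - 49155)*(r + (q - 1*25101)) = (-1*153 - 49155)*(2278 + (-4540 - 1*25101)) = (-153 - 49155)*(2278 + (-4540 - 25101)) = -49308*(2278 - 29641) = -49308*(-27363) = 1349214804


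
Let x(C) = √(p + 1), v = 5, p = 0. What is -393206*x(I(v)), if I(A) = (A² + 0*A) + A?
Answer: -393206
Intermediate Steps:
I(A) = A + A² (I(A) = (A² + 0) + A = A² + A = A + A²)
x(C) = 1 (x(C) = √(0 + 1) = √1 = 1)
-393206*x(I(v)) = -393206*1 = -393206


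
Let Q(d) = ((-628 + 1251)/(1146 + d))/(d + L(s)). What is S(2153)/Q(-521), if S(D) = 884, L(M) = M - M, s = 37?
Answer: -287852500/623 ≈ -4.6204e+5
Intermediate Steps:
L(M) = 0
Q(d) = 623/(d*(1146 + d)) (Q(d) = ((-628 + 1251)/(1146 + d))/(d + 0) = (623/(1146 + d))/d = 623/(d*(1146 + d)))
S(2153)/Q(-521) = 884/((623/(-521*(1146 - 521)))) = 884/((623*(-1/521)/625)) = 884/((623*(-1/521)*(1/625))) = 884/(-623/325625) = 884*(-325625/623) = -287852500/623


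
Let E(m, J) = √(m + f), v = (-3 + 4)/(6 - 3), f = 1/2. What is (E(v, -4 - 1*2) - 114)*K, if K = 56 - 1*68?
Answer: 1368 - 2*√30 ≈ 1357.0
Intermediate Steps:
f = ½ ≈ 0.50000
v = ⅓ (v = 1/3 = 1*(⅓) = ⅓ ≈ 0.33333)
K = -12 (K = 56 - 68 = -12)
E(m, J) = √(½ + m) (E(m, J) = √(m + ½) = √(½ + m))
(E(v, -4 - 1*2) - 114)*K = (√(2 + 4*(⅓))/2 - 114)*(-12) = (√(2 + 4/3)/2 - 114)*(-12) = (√(10/3)/2 - 114)*(-12) = ((√30/3)/2 - 114)*(-12) = (√30/6 - 114)*(-12) = (-114 + √30/6)*(-12) = 1368 - 2*√30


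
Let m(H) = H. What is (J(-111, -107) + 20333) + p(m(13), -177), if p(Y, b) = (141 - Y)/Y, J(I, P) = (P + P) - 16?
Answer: 261467/13 ≈ 20113.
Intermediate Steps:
J(I, P) = -16 + 2*P (J(I, P) = 2*P - 16 = -16 + 2*P)
p(Y, b) = (141 - Y)/Y
(J(-111, -107) + 20333) + p(m(13), -177) = ((-16 + 2*(-107)) + 20333) + (141 - 1*13)/13 = ((-16 - 214) + 20333) + (141 - 13)/13 = (-230 + 20333) + (1/13)*128 = 20103 + 128/13 = 261467/13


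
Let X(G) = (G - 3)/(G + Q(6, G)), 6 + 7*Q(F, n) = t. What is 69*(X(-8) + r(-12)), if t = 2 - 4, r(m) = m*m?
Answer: 641217/64 ≈ 10019.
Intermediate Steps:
r(m) = m²
t = -2
Q(F, n) = -8/7 (Q(F, n) = -6/7 + (⅐)*(-2) = -6/7 - 2/7 = -8/7)
X(G) = (-3 + G)/(-8/7 + G) (X(G) = (G - 3)/(G - 8/7) = (-3 + G)/(-8/7 + G))
69*(X(-8) + r(-12)) = 69*(7*(-3 - 8)/(-8 + 7*(-8)) + (-12)²) = 69*(7*(-11)/(-8 - 56) + 144) = 69*(7*(-11)/(-64) + 144) = 69*(7*(-1/64)*(-11) + 144) = 69*(77/64 + 144) = 69*(9293/64) = 641217/64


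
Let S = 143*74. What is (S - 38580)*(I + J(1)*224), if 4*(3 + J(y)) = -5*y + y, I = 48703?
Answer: -1338500386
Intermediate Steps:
S = 10582
J(y) = -3 - y (J(y) = -3 + (-5*y + y)/4 = -3 + (-4*y)/4 = -3 - y)
(S - 38580)*(I + J(1)*224) = (10582 - 38580)*(48703 + (-3 - 1*1)*224) = -27998*(48703 + (-3 - 1)*224) = -27998*(48703 - 4*224) = -27998*(48703 - 896) = -27998*47807 = -1338500386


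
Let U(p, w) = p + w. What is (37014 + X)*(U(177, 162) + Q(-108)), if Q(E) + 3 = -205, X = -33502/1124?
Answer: 2722850327/562 ≈ 4.8449e+6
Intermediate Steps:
X = -16751/562 (X = -33502*1/1124 = -16751/562 ≈ -29.806)
Q(E) = -208 (Q(E) = -3 - 205 = -208)
(37014 + X)*(U(177, 162) + Q(-108)) = (37014 - 16751/562)*((177 + 162) - 208) = 20785117*(339 - 208)/562 = (20785117/562)*131 = 2722850327/562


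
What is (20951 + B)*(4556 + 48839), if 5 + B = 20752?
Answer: 2226464710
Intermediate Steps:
B = 20747 (B = -5 + 20752 = 20747)
(20951 + B)*(4556 + 48839) = (20951 + 20747)*(4556 + 48839) = 41698*53395 = 2226464710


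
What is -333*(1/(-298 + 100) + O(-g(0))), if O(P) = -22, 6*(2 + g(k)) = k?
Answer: 161209/22 ≈ 7327.7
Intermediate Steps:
g(k) = -2 + k/6
-333*(1/(-298 + 100) + O(-g(0))) = -333*(1/(-298 + 100) - 22) = -333*(1/(-198) - 22) = -333*(-1/198 - 22) = -333*(-4357/198) = 161209/22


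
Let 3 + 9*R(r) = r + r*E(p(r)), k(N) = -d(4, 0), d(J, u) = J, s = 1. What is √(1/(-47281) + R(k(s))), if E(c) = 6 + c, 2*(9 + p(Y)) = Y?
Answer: 2*√7265245741/141843 ≈ 1.2018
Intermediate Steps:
p(Y) = -9 + Y/2
k(N) = -4 (k(N) = -1*4 = -4)
R(r) = -⅓ + r/9 + r*(-3 + r/2)/9 (R(r) = -⅓ + (r + r*(6 + (-9 + r/2)))/9 = -⅓ + (r + r*(-3 + r/2))/9 = -⅓ + (r/9 + r*(-3 + r/2)/9) = -⅓ + r/9 + r*(-3 + r/2)/9)
√(1/(-47281) + R(k(s))) = √(1/(-47281) + (-⅓ - 2/9*(-4) + (1/18)*(-4)²)) = √(-1/47281 + (-⅓ + 8/9 + (1/18)*16)) = √(-1/47281 + (-⅓ + 8/9 + 8/9)) = √(-1/47281 + 13/9) = √(614644/425529) = 2*√7265245741/141843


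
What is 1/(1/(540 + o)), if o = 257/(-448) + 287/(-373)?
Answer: 90011723/167104 ≈ 538.66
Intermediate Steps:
o = -224437/167104 (o = 257*(-1/448) + 287*(-1/373) = -257/448 - 287/373 = -224437/167104 ≈ -1.3431)
1/(1/(540 + o)) = 1/(1/(540 - 224437/167104)) = 1/(1/(90011723/167104)) = 1/(167104/90011723) = 90011723/167104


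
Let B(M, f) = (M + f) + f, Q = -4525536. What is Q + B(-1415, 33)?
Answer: -4526885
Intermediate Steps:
B(M, f) = M + 2*f
Q + B(-1415, 33) = -4525536 + (-1415 + 2*33) = -4525536 + (-1415 + 66) = -4525536 - 1349 = -4526885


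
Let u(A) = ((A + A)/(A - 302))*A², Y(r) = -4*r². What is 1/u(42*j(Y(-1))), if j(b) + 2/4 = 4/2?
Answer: -239/500094 ≈ -0.00047791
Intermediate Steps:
j(b) = 3/2 (j(b) = -½ + 4/2 = -½ + 4*(½) = -½ + 2 = 3/2)
u(A) = 2*A³/(-302 + A) (u(A) = ((2*A)/(-302 + A))*A² = (2*A/(-302 + A))*A² = 2*A³/(-302 + A))
1/u(42*j(Y(-1))) = 1/(2*(42*(3/2))³/(-302 + 42*(3/2))) = 1/(2*63³/(-302 + 63)) = 1/(2*250047/(-239)) = 1/(2*250047*(-1/239)) = 1/(-500094/239) = -239/500094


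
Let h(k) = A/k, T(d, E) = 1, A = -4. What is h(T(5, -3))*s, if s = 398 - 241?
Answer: -628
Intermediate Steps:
s = 157
h(k) = -4/k
h(T(5, -3))*s = -4/1*157 = -4*1*157 = -4*157 = -628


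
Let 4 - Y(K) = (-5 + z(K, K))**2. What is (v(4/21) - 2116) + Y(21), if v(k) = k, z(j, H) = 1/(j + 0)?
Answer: -942124/441 ≈ -2136.3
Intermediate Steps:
z(j, H) = 1/j
Y(K) = 4 - (-5 + 1/K)**2
(v(4/21) - 2116) + Y(21) = (4/21 - 2116) + (-21 - 1/21**2 + 10/21) = (4*(1/21) - 2116) + (-21 - 1*1/441 + 10*(1/21)) = (4/21 - 2116) + (-21 - 1/441 + 10/21) = -44432/21 - 9052/441 = -942124/441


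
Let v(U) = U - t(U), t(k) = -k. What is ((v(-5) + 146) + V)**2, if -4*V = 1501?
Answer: 915849/16 ≈ 57241.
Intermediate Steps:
V = -1501/4 (V = -1/4*1501 = -1501/4 ≈ -375.25)
v(U) = 2*U (v(U) = U - (-1)*U = U + U = 2*U)
((v(-5) + 146) + V)**2 = ((2*(-5) + 146) - 1501/4)**2 = ((-10 + 146) - 1501/4)**2 = (136 - 1501/4)**2 = (-957/4)**2 = 915849/16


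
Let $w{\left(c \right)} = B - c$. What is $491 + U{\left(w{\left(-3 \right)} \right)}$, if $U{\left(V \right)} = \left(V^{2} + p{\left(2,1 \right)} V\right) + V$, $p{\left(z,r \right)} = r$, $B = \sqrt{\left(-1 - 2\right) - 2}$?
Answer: $501 + 8 i \sqrt{5} \approx 501.0 + 17.889 i$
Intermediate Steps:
$B = i \sqrt{5}$ ($B = \sqrt{-3 - 2} = \sqrt{-5} = i \sqrt{5} \approx 2.2361 i$)
$w{\left(c \right)} = - c + i \sqrt{5}$ ($w{\left(c \right)} = i \sqrt{5} - c = - c + i \sqrt{5}$)
$U{\left(V \right)} = V^{2} + 2 V$ ($U{\left(V \right)} = \left(V^{2} + 1 V\right) + V = \left(V^{2} + V\right) + V = \left(V + V^{2}\right) + V = V^{2} + 2 V$)
$491 + U{\left(w{\left(-3 \right)} \right)} = 491 + \left(\left(-1\right) \left(-3\right) + i \sqrt{5}\right) \left(2 + \left(\left(-1\right) \left(-3\right) + i \sqrt{5}\right)\right) = 491 + \left(3 + i \sqrt{5}\right) \left(2 + \left(3 + i \sqrt{5}\right)\right) = 491 + \left(3 + i \sqrt{5}\right) \left(5 + i \sqrt{5}\right)$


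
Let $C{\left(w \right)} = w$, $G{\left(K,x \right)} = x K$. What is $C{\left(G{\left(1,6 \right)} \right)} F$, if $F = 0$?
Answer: $0$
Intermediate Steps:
$G{\left(K,x \right)} = K x$
$C{\left(G{\left(1,6 \right)} \right)} F = 1 \cdot 6 \cdot 0 = 6 \cdot 0 = 0$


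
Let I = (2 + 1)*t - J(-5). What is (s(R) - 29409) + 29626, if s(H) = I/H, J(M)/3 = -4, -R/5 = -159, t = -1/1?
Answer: 57508/265 ≈ 217.01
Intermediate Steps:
t = -1 (t = -1*1 = -1)
R = 795 (R = -5*(-159) = 795)
J(M) = -12 (J(M) = 3*(-4) = -12)
I = 9 (I = (2 + 1)*(-1) - 1*(-12) = 3*(-1) + 12 = -3 + 12 = 9)
s(H) = 9/H
(s(R) - 29409) + 29626 = (9/795 - 29409) + 29626 = (9*(1/795) - 29409) + 29626 = (3/265 - 29409) + 29626 = -7793382/265 + 29626 = 57508/265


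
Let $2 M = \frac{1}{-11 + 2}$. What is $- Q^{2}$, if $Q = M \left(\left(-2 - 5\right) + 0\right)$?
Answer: $- \frac{49}{324} \approx -0.15123$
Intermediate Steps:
$M = - \frac{1}{18}$ ($M = \frac{1}{2 \left(-11 + 2\right)} = \frac{1}{2 \left(-9\right)} = \frac{1}{2} \left(- \frac{1}{9}\right) = - \frac{1}{18} \approx -0.055556$)
$Q = \frac{7}{18}$ ($Q = - \frac{\left(-2 - 5\right) + 0}{18} = - \frac{-7 + 0}{18} = \left(- \frac{1}{18}\right) \left(-7\right) = \frac{7}{18} \approx 0.38889$)
$- Q^{2} = - \left(\frac{7}{18}\right)^{2} = \left(-1\right) \frac{49}{324} = - \frac{49}{324}$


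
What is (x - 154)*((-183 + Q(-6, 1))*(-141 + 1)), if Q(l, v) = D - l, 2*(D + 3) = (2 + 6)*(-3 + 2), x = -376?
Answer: -13652800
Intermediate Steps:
D = -7 (D = -3 + ((2 + 6)*(-3 + 2))/2 = -3 + (8*(-1))/2 = -3 + (½)*(-8) = -3 - 4 = -7)
Q(l, v) = -7 - l
(x - 154)*((-183 + Q(-6, 1))*(-141 + 1)) = (-376 - 154)*((-183 + (-7 - 1*(-6)))*(-141 + 1)) = -530*(-183 + (-7 + 6))*(-140) = -530*(-183 - 1)*(-140) = -(-97520)*(-140) = -530*25760 = -13652800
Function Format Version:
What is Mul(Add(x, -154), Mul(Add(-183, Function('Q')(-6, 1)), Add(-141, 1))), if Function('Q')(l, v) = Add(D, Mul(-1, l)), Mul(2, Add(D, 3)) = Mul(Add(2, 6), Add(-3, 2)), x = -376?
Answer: -13652800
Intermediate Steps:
D = -7 (D = Add(-3, Mul(Rational(1, 2), Mul(Add(2, 6), Add(-3, 2)))) = Add(-3, Mul(Rational(1, 2), Mul(8, -1))) = Add(-3, Mul(Rational(1, 2), -8)) = Add(-3, -4) = -7)
Function('Q')(l, v) = Add(-7, Mul(-1, l))
Mul(Add(x, -154), Mul(Add(-183, Function('Q')(-6, 1)), Add(-141, 1))) = Mul(Add(-376, -154), Mul(Add(-183, Add(-7, Mul(-1, -6))), Add(-141, 1))) = Mul(-530, Mul(Add(-183, Add(-7, 6)), -140)) = Mul(-530, Mul(Add(-183, -1), -140)) = Mul(-530, Mul(-184, -140)) = Mul(-530, 25760) = -13652800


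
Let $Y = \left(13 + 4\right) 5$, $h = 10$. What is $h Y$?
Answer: $850$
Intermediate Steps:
$Y = 85$ ($Y = 17 \cdot 5 = 85$)
$h Y = 10 \cdot 85 = 850$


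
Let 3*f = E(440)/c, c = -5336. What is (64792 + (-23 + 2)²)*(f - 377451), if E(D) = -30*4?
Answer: -16423047816196/667 ≈ -2.4622e+10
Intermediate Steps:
E(D) = -120
f = 5/667 (f = (-120/(-5336))/3 = (-120*(-1/5336))/3 = (⅓)*(15/667) = 5/667 ≈ 0.0074963)
(64792 + (-23 + 2)²)*(f - 377451) = (64792 + (-23 + 2)²)*(5/667 - 377451) = (64792 + (-21)²)*(-251759812/667) = (64792 + 441)*(-251759812/667) = 65233*(-251759812/667) = -16423047816196/667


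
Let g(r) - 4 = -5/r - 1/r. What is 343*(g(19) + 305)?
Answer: 2011695/19 ≈ 1.0588e+5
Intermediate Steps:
g(r) = 4 - 6/r (g(r) = 4 + (-5/r - 1/r) = 4 - 6/r)
343*(g(19) + 305) = 343*((4 - 6/19) + 305) = 343*(70/19 + 305) = 343*(5865/19) = 2011695/19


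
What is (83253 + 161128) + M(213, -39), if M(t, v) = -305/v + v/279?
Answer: 295465915/1209 ≈ 2.4439e+5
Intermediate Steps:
M(t, v) = -305/v + v/279 (M(t, v) = -305/v + v*(1/279) = -305/v + v/279)
(83253 + 161128) + M(213, -39) = (83253 + 161128) + (-305/(-39) + (1/279)*(-39)) = 244381 + (-305*(-1/39) - 13/93) = 244381 + (305/39 - 13/93) = 244381 + 9286/1209 = 295465915/1209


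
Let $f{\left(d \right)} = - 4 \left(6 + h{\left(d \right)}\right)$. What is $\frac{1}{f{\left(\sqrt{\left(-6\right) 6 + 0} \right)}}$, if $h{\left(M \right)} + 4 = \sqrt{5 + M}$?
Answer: $- \frac{1}{8 + 4 \sqrt{5 + 6 i}} \approx -0.051643 + 0.013511 i$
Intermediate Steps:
$h{\left(M \right)} = -4 + \sqrt{5 + M}$
$f{\left(d \right)} = -8 - 4 \sqrt{5 + d}$ ($f{\left(d \right)} = - 4 \left(6 + \left(-4 + \sqrt{5 + d}\right)\right) = - 4 \left(2 + \sqrt{5 + d}\right) = -8 - 4 \sqrt{5 + d}$)
$\frac{1}{f{\left(\sqrt{\left(-6\right) 6 + 0} \right)}} = \frac{1}{-8 - 4 \sqrt{5 + \sqrt{\left(-6\right) 6 + 0}}} = \frac{1}{-8 - 4 \sqrt{5 + \sqrt{-36 + 0}}} = \frac{1}{-8 - 4 \sqrt{5 + \sqrt{-36}}} = \frac{1}{-8 - 4 \sqrt{5 + 6 i}}$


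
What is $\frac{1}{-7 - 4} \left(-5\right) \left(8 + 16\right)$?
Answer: $\frac{120}{11} \approx 10.909$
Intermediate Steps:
$\frac{1}{-7 - 4} \left(-5\right) \left(8 + 16\right) = \frac{1}{-11} \left(-5\right) 24 = \left(- \frac{1}{11}\right) \left(-5\right) 24 = \frac{5}{11} \cdot 24 = \frac{120}{11}$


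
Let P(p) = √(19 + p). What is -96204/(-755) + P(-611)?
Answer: 96204/755 + 4*I*√37 ≈ 127.42 + 24.331*I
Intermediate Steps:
-96204/(-755) + P(-611) = -96204/(-755) + √(19 - 611) = -96204*(-1/755) + √(-592) = 96204/755 + 4*I*√37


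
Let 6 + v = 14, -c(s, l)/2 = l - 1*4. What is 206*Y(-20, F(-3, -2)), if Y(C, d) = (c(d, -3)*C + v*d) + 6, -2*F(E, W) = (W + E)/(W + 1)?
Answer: -60564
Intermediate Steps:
F(E, W) = -(E + W)/(2*(1 + W)) (F(E, W) = -(W + E)/(2*(W + 1)) = -(E + W)/(2*(1 + W)))
c(s, l) = 8 - 2*l (c(s, l) = -2*(l - 1*4) = -2*(l - 4) = -2*(-4 + l) = 8 - 2*l)
v = 8 (v = -6 + 14 = 8)
Y(C, d) = 6 + 8*d + 14*C (Y(C, d) = ((8 - 2*(-3))*C + 8*d) + 6 = ((8 + 6)*C + 8*d) + 6 = (14*C + 8*d) + 6 = (8*d + 14*C) + 6 = 6 + 8*d + 14*C)
206*Y(-20, F(-3, -2)) = 206*(6 + 8*((-1*(-3) - 1*(-2))/(2*(1 - 2))) + 14*(-20)) = 206*(6 + 8*((½)*(3 + 2)/(-1)) - 280) = 206*(6 + 8*((½)*(-1)*5) - 280) = 206*(6 + 8*(-5/2) - 280) = 206*(6 - 20 - 280) = 206*(-294) = -60564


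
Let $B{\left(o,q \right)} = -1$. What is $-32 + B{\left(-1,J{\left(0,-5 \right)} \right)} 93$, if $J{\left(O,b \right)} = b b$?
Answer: $-125$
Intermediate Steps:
$J{\left(O,b \right)} = b^{2}$
$-32 + B{\left(-1,J{\left(0,-5 \right)} \right)} 93 = -32 - 93 = -125$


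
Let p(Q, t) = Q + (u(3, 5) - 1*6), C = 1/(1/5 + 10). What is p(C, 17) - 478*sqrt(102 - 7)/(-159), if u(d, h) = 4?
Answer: -97/51 + 478*sqrt(95)/159 ≈ 27.400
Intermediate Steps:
C = 5/51 (C = 1/(1/5 + 10) = 1/(51/5) = 5/51 ≈ 0.098039)
p(Q, t) = -2 + Q (p(Q, t) = Q + (4 - 1*6) = Q + (4 - 6) = Q - 2 = -2 + Q)
p(C, 17) - 478*sqrt(102 - 7)/(-159) = (-2 + 5/51) - 478*sqrt(102 - 7)/(-159) = -97/51 - 478*sqrt(95)*(-1)/159 = -97/51 - (-478)*sqrt(95)/159 = -97/51 + 478*sqrt(95)/159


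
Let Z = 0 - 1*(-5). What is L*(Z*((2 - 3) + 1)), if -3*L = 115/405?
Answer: 0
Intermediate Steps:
Z = 5 (Z = 0 + 5 = 5)
L = -23/243 (L = -115/(3*405) = -⅓*23/81 = -23/243 ≈ -0.094650)
L*(Z*((2 - 3) + 1)) = -115*((2 - 3) + 1)/243 = -115*(-1 + 1)/243 = -115*0/243 = -23/243*0 = 0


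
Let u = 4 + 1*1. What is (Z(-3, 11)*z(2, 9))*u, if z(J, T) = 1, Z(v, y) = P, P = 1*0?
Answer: 0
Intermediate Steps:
P = 0
u = 5 (u = 4 + 1 = 5)
Z(v, y) = 0
(Z(-3, 11)*z(2, 9))*u = (0*1)*5 = 0*5 = 0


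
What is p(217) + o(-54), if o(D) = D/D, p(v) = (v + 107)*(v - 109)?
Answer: 34993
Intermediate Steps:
p(v) = (-109 + v)*(107 + v) (p(v) = (107 + v)*(-109 + v) = (-109 + v)*(107 + v))
o(D) = 1
p(217) + o(-54) = (-11663 + 217**2 - 2*217) + 1 = (-11663 + 47089 - 434) + 1 = 34992 + 1 = 34993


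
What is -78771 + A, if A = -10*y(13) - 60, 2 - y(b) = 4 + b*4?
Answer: -78291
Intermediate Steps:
y(b) = -2 - 4*b (y(b) = 2 - (4 + b*4) = 2 - (4 + 4*b) = 2 + (-4 - 4*b) = -2 - 4*b)
A = 480 (A = -10*(-2 - 4*13) - 60 = -10*(-2 - 52) - 60 = -10*(-54) - 60 = 540 - 60 = 480)
-78771 + A = -78771 + 480 = -78291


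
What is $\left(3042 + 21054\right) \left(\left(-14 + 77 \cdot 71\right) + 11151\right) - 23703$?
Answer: $400066281$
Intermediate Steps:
$\left(3042 + 21054\right) \left(\left(-14 + 77 \cdot 71\right) + 11151\right) - 23703 = 24096 \left(\left(-14 + 5467\right) + 11151\right) - 23703 = 24096 \left(5453 + 11151\right) - 23703 = 24096 \cdot 16604 - 23703 = 400089984 - 23703 = 400066281$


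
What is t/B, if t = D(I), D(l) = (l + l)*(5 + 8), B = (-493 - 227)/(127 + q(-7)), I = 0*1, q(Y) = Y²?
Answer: 0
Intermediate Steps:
I = 0
B = -45/11 (B = (-493 - 227)/(127 + (-7)²) = -720/(127 + 49) = -720/176 = -720*1/176 = -45/11 ≈ -4.0909)
D(l) = 26*l (D(l) = (2*l)*13 = 26*l)
t = 0 (t = 26*0 = 0)
t/B = 0/(-45/11) = 0*(-11/45) = 0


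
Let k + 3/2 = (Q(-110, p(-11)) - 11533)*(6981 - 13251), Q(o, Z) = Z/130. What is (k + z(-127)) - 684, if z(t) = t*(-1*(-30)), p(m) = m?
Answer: 1880006571/26 ≈ 7.2308e+7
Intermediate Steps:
Q(o, Z) = Z/130 (Q(o, Z) = Z*(1/130) = Z/130)
z(t) = 30*t (z(t) = t*30 = 30*t)
k = 1880123415/26 (k = -3/2 + ((1/130)*(-11) - 11533)*(6981 - 13251) = -3/2 + (-11/130 - 11533)*(-6270) = -3/2 - 1499301/130*(-6270) = -3/2 + 940061727/13 = 1880123415/26 ≈ 7.2312e+7)
(k + z(-127)) - 684 = (1880123415/26 + 30*(-127)) - 684 = (1880123415/26 - 3810) - 684 = 1880024355/26 - 684 = 1880006571/26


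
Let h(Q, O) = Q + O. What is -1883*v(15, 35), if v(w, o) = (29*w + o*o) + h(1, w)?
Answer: -3155908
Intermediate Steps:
h(Q, O) = O + Q
v(w, o) = 1 + o**2 + 30*w (v(w, o) = (29*w + o*o) + (w + 1) = (29*w + o**2) + (1 + w) = (o**2 + 29*w) + (1 + w) = 1 + o**2 + 30*w)
-1883*v(15, 35) = -1883*(1 + 35**2 + 30*15) = -1883*(1 + 1225 + 450) = -1883*1676 = -3155908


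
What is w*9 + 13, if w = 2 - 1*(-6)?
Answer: 85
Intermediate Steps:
w = 8 (w = 2 + 6 = 8)
w*9 + 13 = 8*9 + 13 = 72 + 13 = 85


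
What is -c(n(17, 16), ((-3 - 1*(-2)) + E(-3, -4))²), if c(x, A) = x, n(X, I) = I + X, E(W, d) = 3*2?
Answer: -33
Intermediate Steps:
E(W, d) = 6
-c(n(17, 16), ((-3 - 1*(-2)) + E(-3, -4))²) = -(16 + 17) = -1*33 = -33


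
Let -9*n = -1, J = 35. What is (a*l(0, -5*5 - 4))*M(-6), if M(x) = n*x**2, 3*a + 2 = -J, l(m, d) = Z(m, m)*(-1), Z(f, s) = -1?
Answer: -148/3 ≈ -49.333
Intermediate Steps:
l(m, d) = 1 (l(m, d) = -1*(-1) = 1)
n = 1/9 (n = -1/9*(-1) = 1/9 ≈ 0.11111)
a = -37/3 (a = -2/3 + (-1*35)/3 = -2/3 + (1/3)*(-35) = -2/3 - 35/3 = -37/3 ≈ -12.333)
M(x) = x**2/9
(a*l(0, -5*5 - 4))*M(-6) = (-37/3*1)*((1/9)*(-6)**2) = -37*36/27 = -37/3*4 = -148/3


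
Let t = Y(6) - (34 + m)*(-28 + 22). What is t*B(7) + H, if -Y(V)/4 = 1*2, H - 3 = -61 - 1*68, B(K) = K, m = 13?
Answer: 1792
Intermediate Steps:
H = -126 (H = 3 + (-61 - 1*68) = 3 + (-61 - 68) = 3 - 129 = -126)
Y(V) = -8 (Y(V) = -4*2 = -8)
t = 274 (t = -8 - (34 + 13)*(-28 + 22) = -8 - 47*(-6) = -8 - 1*(-282) = -8 + 282 = 274)
t*B(7) + H = 274*7 - 126 = 1918 - 126 = 1792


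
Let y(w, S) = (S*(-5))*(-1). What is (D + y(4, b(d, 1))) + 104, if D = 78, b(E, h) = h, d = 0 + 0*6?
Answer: 187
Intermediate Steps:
d = 0 (d = 0 + 0 = 0)
y(w, S) = 5*S (y(w, S) = -5*S*(-1) = 5*S)
(D + y(4, b(d, 1))) + 104 = (78 + 5*1) + 104 = (78 + 5) + 104 = 83 + 104 = 187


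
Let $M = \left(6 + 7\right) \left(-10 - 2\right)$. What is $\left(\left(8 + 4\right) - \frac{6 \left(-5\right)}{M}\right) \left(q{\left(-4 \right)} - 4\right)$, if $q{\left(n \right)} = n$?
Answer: $- \frac{1228}{13} \approx -94.462$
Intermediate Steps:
$M = -156$ ($M = 13 \left(-12\right) = -156$)
$\left(\left(8 + 4\right) - \frac{6 \left(-5\right)}{M}\right) \left(q{\left(-4 \right)} - 4\right) = \left(\left(8 + 4\right) - \frac{6 \left(-5\right)}{-156}\right) \left(-4 - 4\right) = \left(12 - \left(-30\right) \left(- \frac{1}{156}\right)\right) \left(-8\right) = \left(12 - \frac{5}{26}\right) \left(-8\right) = \frac{307}{26} \left(-8\right) = - \frac{1228}{13}$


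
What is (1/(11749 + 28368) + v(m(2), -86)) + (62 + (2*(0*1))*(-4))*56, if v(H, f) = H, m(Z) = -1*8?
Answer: 138965289/40117 ≈ 3464.0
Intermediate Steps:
m(Z) = -8
(1/(11749 + 28368) + v(m(2), -86)) + (62 + (2*(0*1))*(-4))*56 = (1/(11749 + 28368) - 8) + (62 + (2*(0*1))*(-4))*56 = (1/40117 - 8) + (62 + (2*0)*(-4))*56 = (1/40117 - 8) + (62 + 0*(-4))*56 = -320935/40117 + (62 + 0)*56 = -320935/40117 + 62*56 = -320935/40117 + 3472 = 138965289/40117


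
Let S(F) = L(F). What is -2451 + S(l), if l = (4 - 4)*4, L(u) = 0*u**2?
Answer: -2451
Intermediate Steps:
L(u) = 0
l = 0 (l = 0*4 = 0)
S(F) = 0
-2451 + S(l) = -2451 + 0 = -2451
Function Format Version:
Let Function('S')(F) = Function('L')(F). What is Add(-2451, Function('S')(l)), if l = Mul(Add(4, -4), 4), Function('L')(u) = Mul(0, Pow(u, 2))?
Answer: -2451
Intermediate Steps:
Function('L')(u) = 0
l = 0 (l = Mul(0, 4) = 0)
Function('S')(F) = 0
Add(-2451, Function('S')(l)) = Add(-2451, 0) = -2451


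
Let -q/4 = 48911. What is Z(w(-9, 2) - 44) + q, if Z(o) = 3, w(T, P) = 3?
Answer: -195641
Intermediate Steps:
q = -195644 (q = -4*48911 = -195644)
Z(w(-9, 2) - 44) + q = 3 - 195644 = -195641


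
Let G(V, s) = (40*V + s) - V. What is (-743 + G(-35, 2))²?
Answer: 4435236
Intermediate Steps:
G(V, s) = s + 39*V (G(V, s) = (s + 40*V) - V = s + 39*V)
(-743 + G(-35, 2))² = (-743 + (2 + 39*(-35)))² = (-743 + (2 - 1365))² = (-743 - 1363)² = (-2106)² = 4435236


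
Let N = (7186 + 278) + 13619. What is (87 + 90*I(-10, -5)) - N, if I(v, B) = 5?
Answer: -20546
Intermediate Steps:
N = 21083 (N = 7464 + 13619 = 21083)
(87 + 90*I(-10, -5)) - N = (87 + 90*5) - 1*21083 = (87 + 450) - 21083 = 537 - 21083 = -20546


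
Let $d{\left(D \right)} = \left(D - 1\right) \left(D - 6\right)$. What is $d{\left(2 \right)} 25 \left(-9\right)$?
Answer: $900$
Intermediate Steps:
$d{\left(D \right)} = \left(-1 + D\right) \left(-6 + D\right)$
$d{\left(2 \right)} 25 \left(-9\right) = \left(6 + 2^{2} - 14\right) 25 \left(-9\right) = \left(6 + 4 - 14\right) 25 \left(-9\right) = \left(-4\right) 25 \left(-9\right) = \left(-100\right) \left(-9\right) = 900$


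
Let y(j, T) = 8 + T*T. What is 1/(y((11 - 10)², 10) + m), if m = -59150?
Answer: -1/59042 ≈ -1.6937e-5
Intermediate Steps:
y(j, T) = 8 + T²
1/(y((11 - 10)², 10) + m) = 1/((8 + 10²) - 59150) = 1/((8 + 100) - 59150) = 1/(108 - 59150) = 1/(-59042) = -1/59042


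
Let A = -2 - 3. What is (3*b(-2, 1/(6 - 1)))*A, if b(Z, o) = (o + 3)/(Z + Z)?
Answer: 12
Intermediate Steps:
A = -5
b(Z, o) = (3 + o)/(2*Z) (b(Z, o) = (3 + o)/((2*Z)) = (3 + o)*(1/(2*Z)) = (3 + o)/(2*Z))
(3*b(-2, 1/(6 - 1)))*A = (3*((½)*(3 + 1/(6 - 1))/(-2)))*(-5) = (3*((½)*(-½)*(3 + 1/5)))*(-5) = (3*((½)*(-½)*(3 + ⅕)))*(-5) = (3*((½)*(-½)*(16/5)))*(-5) = (3*(-⅘))*(-5) = -12/5*(-5) = 12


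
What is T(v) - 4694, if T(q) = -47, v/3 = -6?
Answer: -4741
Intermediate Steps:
v = -18 (v = 3*(-6) = -18)
T(v) - 4694 = -47 - 4694 = -4741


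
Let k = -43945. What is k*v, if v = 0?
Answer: 0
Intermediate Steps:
k*v = -43945*0 = 0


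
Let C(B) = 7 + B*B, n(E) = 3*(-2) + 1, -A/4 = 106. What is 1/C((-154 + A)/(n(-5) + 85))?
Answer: 1600/94721 ≈ 0.016892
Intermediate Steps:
A = -424 (A = -4*106 = -424)
n(E) = -5 (n(E) = -6 + 1 = -5)
C(B) = 7 + B**2
1/C((-154 + A)/(n(-5) + 85)) = 1/(7 + ((-154 - 424)/(-5 + 85))**2) = 1/(7 + (-578/80)**2) = 1/(7 + (-578*1/80)**2) = 1/(7 + (-289/40)**2) = 1/(7 + 83521/1600) = 1/(94721/1600) = 1600/94721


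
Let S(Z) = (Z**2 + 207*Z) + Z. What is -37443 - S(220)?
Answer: -131603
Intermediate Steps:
S(Z) = Z**2 + 208*Z
-37443 - S(220) = -37443 - 220*(208 + 220) = -37443 - 220*428 = -37443 - 1*94160 = -37443 - 94160 = -131603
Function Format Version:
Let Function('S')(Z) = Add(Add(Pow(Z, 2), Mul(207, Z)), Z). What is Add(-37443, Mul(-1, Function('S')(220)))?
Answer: -131603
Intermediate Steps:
Function('S')(Z) = Add(Pow(Z, 2), Mul(208, Z))
Add(-37443, Mul(-1, Function('S')(220))) = Add(-37443, Mul(-1, Mul(220, Add(208, 220)))) = Add(-37443, Mul(-1, Mul(220, 428))) = Add(-37443, Mul(-1, 94160)) = Add(-37443, -94160) = -131603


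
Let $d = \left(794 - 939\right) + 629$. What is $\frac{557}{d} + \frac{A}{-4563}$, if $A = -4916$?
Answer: $\frac{4920935}{2208492} \approx 2.2282$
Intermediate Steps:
$d = 484$ ($d = -145 + 629 = 484$)
$\frac{557}{d} + \frac{A}{-4563} = \frac{557}{484} - \frac{4916}{-4563} = 557 \cdot \frac{1}{484} - - \frac{4916}{4563} = \frac{557}{484} + \frac{4916}{4563} = \frac{4920935}{2208492}$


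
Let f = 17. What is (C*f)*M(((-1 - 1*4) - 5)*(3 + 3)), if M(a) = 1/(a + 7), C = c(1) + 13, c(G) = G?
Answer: -238/53 ≈ -4.4906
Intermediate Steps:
C = 14 (C = 1 + 13 = 14)
M(a) = 1/(7 + a)
(C*f)*M(((-1 - 1*4) - 5)*(3 + 3)) = (14*17)/(7 + ((-1 - 1*4) - 5)*(3 + 3)) = 238/(7 + ((-1 - 4) - 5)*6) = 238/(7 + (-5 - 5)*6) = 238/(7 - 10*6) = 238/(7 - 60) = 238/(-53) = 238*(-1/53) = -238/53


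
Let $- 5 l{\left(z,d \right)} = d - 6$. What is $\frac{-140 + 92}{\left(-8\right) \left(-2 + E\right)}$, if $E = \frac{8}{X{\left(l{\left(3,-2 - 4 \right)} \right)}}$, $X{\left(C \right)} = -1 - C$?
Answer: $- \frac{51}{37} \approx -1.3784$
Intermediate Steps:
$l{\left(z,d \right)} = \frac{6}{5} - \frac{d}{5}$ ($l{\left(z,d \right)} = - \frac{d - 6}{5} = - \frac{-6 + d}{5} = \frac{6}{5} - \frac{d}{5}$)
$E = - \frac{40}{17}$ ($E = \frac{8}{-1 - \left(\frac{6}{5} - \frac{-2 - 4}{5}\right)} = \frac{8}{-1 - \left(\frac{6}{5} - - \frac{6}{5}\right)} = \frac{8}{-1 - \left(\frac{6}{5} + \frac{6}{5}\right)} = \frac{8}{-1 - \frac{12}{5}} = \frac{8}{- \frac{17}{5}} = 8 \left(- \frac{5}{17}\right) = - \frac{40}{17} \approx -2.3529$)
$\frac{-140 + 92}{\left(-8\right) \left(-2 + E\right)} = \frac{-140 + 92}{\left(-8\right) \left(-2 - \frac{40}{17}\right)} = \frac{1}{\left(-8\right) \left(- \frac{74}{17}\right)} \left(-48\right) = \frac{1}{\frac{592}{17}} \left(-48\right) = \frac{17}{592} \left(-48\right) = - \frac{51}{37}$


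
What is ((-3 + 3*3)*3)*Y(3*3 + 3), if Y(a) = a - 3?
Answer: 162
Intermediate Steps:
Y(a) = -3 + a
((-3 + 3*3)*3)*Y(3*3 + 3) = ((-3 + 3*3)*3)*(-3 + (3*3 + 3)) = ((-3 + 9)*3)*(-3 + (9 + 3)) = (6*3)*(-3 + 12) = 18*9 = 162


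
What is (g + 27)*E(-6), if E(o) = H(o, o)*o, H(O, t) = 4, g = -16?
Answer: -264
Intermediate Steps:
E(o) = 4*o
(g + 27)*E(-6) = (-16 + 27)*(4*(-6)) = 11*(-24) = -264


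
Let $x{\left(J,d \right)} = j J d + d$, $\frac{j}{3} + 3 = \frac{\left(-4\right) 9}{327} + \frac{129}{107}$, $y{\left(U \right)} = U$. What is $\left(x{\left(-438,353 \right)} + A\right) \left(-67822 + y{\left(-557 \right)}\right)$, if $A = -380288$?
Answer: $- \frac{401499374163021}{11663} \approx -3.4425 \cdot 10^{10}$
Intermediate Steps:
$j = - \frac{66636}{11663}$ ($j = -9 + 3 \left(\frac{\left(-4\right) 9}{327} + \frac{129}{107}\right) = -9 + 3 \left(\left(-36\right) \frac{1}{327} + 129 \cdot \frac{1}{107}\right) = -9 + 3 \left(- \frac{12}{109} + \frac{129}{107}\right) = -9 + 3 \cdot \frac{12777}{11663} = -9 + \frac{38331}{11663} = - \frac{66636}{11663} \approx -5.7135$)
$x{\left(J,d \right)} = d - \frac{66636 J d}{11663}$ ($x{\left(J,d \right)} = - \frac{66636 J}{11663} d + d = - \frac{66636 J d}{11663} + d = d - \frac{66636 J d}{11663}$)
$\left(x{\left(-438,353 \right)} + A\right) \left(-67822 + y{\left(-557 \right)}\right) = \left(\frac{1}{11663} \cdot 353 \left(11663 - -29186568\right) - 380288\right) \left(-67822 - 557\right) = \left(\frac{1}{11663} \cdot 353 \left(11663 + 29186568\right) - 380288\right) \left(-68379\right) = \left(\frac{1}{11663} \cdot 353 \cdot 29198231 - 380288\right) \left(-68379\right) = \left(\frac{10306975543}{11663} - 380288\right) \left(-68379\right) = \frac{5871676599}{11663} \left(-68379\right) = - \frac{401499374163021}{11663}$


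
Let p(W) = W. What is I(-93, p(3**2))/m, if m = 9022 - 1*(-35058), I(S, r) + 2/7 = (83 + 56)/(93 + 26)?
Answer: 3/149872 ≈ 2.0017e-5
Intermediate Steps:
I(S, r) = 15/17 (I(S, r) = -2/7 + (83 + 56)/(93 + 26) = -2/7 + 139/119 = 15/17)
m = 44080 (m = 9022 + 35058 = 44080)
I(-93, p(3**2))/m = (15/17)/44080 = (15/17)*(1/44080) = 3/149872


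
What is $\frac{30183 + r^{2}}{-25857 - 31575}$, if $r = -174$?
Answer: $- \frac{20153}{19144} \approx -1.0527$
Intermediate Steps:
$\frac{30183 + r^{2}}{-25857 - 31575} = \frac{30183 + \left(-174\right)^{2}}{-25857 - 31575} = \frac{30183 + 30276}{-57432} = 60459 \left(- \frac{1}{57432}\right) = - \frac{20153}{19144}$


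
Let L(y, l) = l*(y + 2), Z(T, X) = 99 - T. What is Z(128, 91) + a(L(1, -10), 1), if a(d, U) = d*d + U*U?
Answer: 872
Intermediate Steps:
L(y, l) = l*(2 + y)
a(d, U) = U**2 + d**2 (a(d, U) = d**2 + U**2 = U**2 + d**2)
Z(128, 91) + a(L(1, -10), 1) = (99 - 1*128) + (1**2 + (-10*(2 + 1))**2) = (99 - 128) + (1 + (-10*3)**2) = -29 + (1 + (-30)**2) = -29 + (1 + 900) = -29 + 901 = 872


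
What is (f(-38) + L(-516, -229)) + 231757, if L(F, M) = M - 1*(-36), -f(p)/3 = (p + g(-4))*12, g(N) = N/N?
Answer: 232896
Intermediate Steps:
g(N) = 1
f(p) = -36 - 36*p (f(p) = -3*(p + 1)*12 = -3*(1 + p)*12 = -3*(12 + 12*p) = -36 - 36*p)
L(F, M) = 36 + M (L(F, M) = M + 36 = 36 + M)
(f(-38) + L(-516, -229)) + 231757 = ((-36 - 36*(-38)) + (36 - 229)) + 231757 = ((-36 + 1368) - 193) + 231757 = (1332 - 193) + 231757 = 1139 + 231757 = 232896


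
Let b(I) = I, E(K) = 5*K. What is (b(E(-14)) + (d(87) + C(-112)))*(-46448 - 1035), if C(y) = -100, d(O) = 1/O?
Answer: 702226087/87 ≈ 8.0716e+6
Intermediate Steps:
(b(E(-14)) + (d(87) + C(-112)))*(-46448 - 1035) = (5*(-14) + (1/87 - 100))*(-46448 - 1035) = (-70 + (1/87 - 100))*(-47483) = (-70 - 8699/87)*(-47483) = -14789/87*(-47483) = 702226087/87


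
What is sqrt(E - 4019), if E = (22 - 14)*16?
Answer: I*sqrt(3891) ≈ 62.378*I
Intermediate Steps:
E = 128 (E = 8*16 = 128)
sqrt(E - 4019) = sqrt(128 - 4019) = sqrt(-3891) = I*sqrt(3891)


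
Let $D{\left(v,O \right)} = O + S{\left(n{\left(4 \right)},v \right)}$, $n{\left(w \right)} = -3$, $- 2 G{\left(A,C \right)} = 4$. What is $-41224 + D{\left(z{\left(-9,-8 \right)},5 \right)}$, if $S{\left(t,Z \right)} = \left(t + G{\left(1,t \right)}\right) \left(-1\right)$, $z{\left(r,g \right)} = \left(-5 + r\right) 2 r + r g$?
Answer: $-41214$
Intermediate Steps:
$G{\left(A,C \right)} = -2$ ($G{\left(A,C \right)} = \left(- \frac{1}{2}\right) 4 = -2$)
$z{\left(r,g \right)} = g r + r \left(-10 + 2 r\right)$ ($z{\left(r,g \right)} = \left(-10 + 2 r\right) r + g r = r \left(-10 + 2 r\right) + g r = g r + r \left(-10 + 2 r\right)$)
$S{\left(t,Z \right)} = 2 - t$ ($S{\left(t,Z \right)} = \left(t - 2\right) \left(-1\right) = \left(-2 + t\right) \left(-1\right) = 2 - t$)
$D{\left(v,O \right)} = 5 + O$ ($D{\left(v,O \right)} = O + \left(2 - -3\right) = O + \left(2 + 3\right) = O + 5 = 5 + O$)
$-41224 + D{\left(z{\left(-9,-8 \right)},5 \right)} = -41224 + \left(5 + 5\right) = -41224 + 10 = -41214$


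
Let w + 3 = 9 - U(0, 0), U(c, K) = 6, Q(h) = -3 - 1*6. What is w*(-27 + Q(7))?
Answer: 0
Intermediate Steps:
Q(h) = -9 (Q(h) = -3 - 6 = -9)
w = 0 (w = -3 + (9 - 1*6) = -3 + (9 - 6) = -3 + 3 = 0)
w*(-27 + Q(7)) = 0*(-27 - 9) = 0*(-36) = 0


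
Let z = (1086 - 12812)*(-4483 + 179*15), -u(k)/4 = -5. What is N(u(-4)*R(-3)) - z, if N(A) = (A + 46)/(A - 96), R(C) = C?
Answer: -1644501137/78 ≈ -2.1083e+7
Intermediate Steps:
u(k) = 20 (u(k) = -4*(-5) = 20)
N(A) = (46 + A)/(-96 + A)
z = 21083348 (z = -11726*(-4483 + 2685) = -11726*(-1798) = 21083348)
N(u(-4)*R(-3)) - z = (46 + 20*(-3))/(-96 + 20*(-3)) - 1*21083348 = (46 - 60)/(-96 - 60) - 21083348 = -14/(-156) - 21083348 = -1/156*(-14) - 21083348 = 7/78 - 21083348 = -1644501137/78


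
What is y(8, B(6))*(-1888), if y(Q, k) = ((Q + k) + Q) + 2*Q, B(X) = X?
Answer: -71744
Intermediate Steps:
y(Q, k) = k + 4*Q (y(Q, k) = (k + 2*Q) + 2*Q = k + 4*Q)
y(8, B(6))*(-1888) = (6 + 4*8)*(-1888) = (6 + 32)*(-1888) = 38*(-1888) = -71744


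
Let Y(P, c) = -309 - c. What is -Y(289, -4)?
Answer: 305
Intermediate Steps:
-Y(289, -4) = -(-309 - 1*(-4)) = -(-309 + 4) = -1*(-305) = 305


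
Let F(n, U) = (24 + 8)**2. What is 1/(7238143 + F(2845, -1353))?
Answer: 1/7239167 ≈ 1.3814e-7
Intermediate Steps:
F(n, U) = 1024 (F(n, U) = 32**2 = 1024)
1/(7238143 + F(2845, -1353)) = 1/(7238143 + 1024) = 1/7239167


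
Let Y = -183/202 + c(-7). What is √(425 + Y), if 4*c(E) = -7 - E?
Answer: √17304734/202 ≈ 20.594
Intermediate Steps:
c(E) = -7/4 - E/4 (c(E) = (-7 - E)/4 = -7/4 - E/4)
Y = -183/202 (Y = -183/202 + (-7/4 - ¼*(-7)) = -183*1/202 + (-7/4 + 7/4) = -183/202 + 0 = -183/202 ≈ -0.90594)
√(425 + Y) = √(425 - 183/202) = √(85667/202) = √17304734/202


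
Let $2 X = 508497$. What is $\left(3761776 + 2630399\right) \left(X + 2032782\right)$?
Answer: $\frac{29238198372675}{2} \approx 1.4619 \cdot 10^{13}$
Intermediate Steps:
$X = \frac{508497}{2}$ ($X = \frac{1}{2} \cdot 508497 = \frac{508497}{2} \approx 2.5425 \cdot 10^{5}$)
$\left(3761776 + 2630399\right) \left(X + 2032782\right) = \left(3761776 + 2630399\right) \left(\frac{508497}{2} + 2032782\right) = 6392175 \cdot \frac{4574061}{2} = \frac{29238198372675}{2}$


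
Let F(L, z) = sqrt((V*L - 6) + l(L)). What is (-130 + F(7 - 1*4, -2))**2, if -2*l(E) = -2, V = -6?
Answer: (130 - I*sqrt(23))**2 ≈ 16877.0 - 1246.9*I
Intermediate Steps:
l(E) = 1 (l(E) = -1/2*(-2) = 1)
F(L, z) = sqrt(-5 - 6*L) (F(L, z) = sqrt((-6*L - 6) + 1) = sqrt((-6 - 6*L) + 1) = sqrt(-5 - 6*L))
(-130 + F(7 - 1*4, -2))**2 = (-130 + sqrt(-5 - 6*(7 - 1*4)))**2 = (-130 + sqrt(-5 - 6*(7 - 4)))**2 = (-130 + sqrt(-5 - 6*3))**2 = (-130 + sqrt(-5 - 18))**2 = (-130 + sqrt(-23))**2 = (-130 + I*sqrt(23))**2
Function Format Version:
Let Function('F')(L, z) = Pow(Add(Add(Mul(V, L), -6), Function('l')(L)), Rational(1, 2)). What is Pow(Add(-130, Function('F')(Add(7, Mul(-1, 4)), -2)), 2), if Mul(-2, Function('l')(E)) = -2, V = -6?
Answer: Pow(Add(130, Mul(-1, I, Pow(23, Rational(1, 2)))), 2) ≈ Add(16877., Mul(-1246.9, I))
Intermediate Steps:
Function('l')(E) = 1 (Function('l')(E) = Mul(Rational(-1, 2), -2) = 1)
Function('F')(L, z) = Pow(Add(-5, Mul(-6, L)), Rational(1, 2)) (Function('F')(L, z) = Pow(Add(Add(Mul(-6, L), -6), 1), Rational(1, 2)) = Pow(Add(Add(-6, Mul(-6, L)), 1), Rational(1, 2)) = Pow(Add(-5, Mul(-6, L)), Rational(1, 2)))
Pow(Add(-130, Function('F')(Add(7, Mul(-1, 4)), -2)), 2) = Pow(Add(-130, Pow(Add(-5, Mul(-6, Add(7, Mul(-1, 4)))), Rational(1, 2))), 2) = Pow(Add(-130, Pow(Add(-5, Mul(-6, Add(7, -4))), Rational(1, 2))), 2) = Pow(Add(-130, Pow(Add(-5, Mul(-6, 3)), Rational(1, 2))), 2) = Pow(Add(-130, Pow(Add(-5, -18), Rational(1, 2))), 2) = Pow(Add(-130, Pow(-23, Rational(1, 2))), 2) = Pow(Add(-130, Mul(I, Pow(23, Rational(1, 2)))), 2)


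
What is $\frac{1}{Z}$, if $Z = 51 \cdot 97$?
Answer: $\frac{1}{4947} \approx 0.00020214$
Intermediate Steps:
$Z = 4947$
$\frac{1}{Z} = \frac{1}{4947}$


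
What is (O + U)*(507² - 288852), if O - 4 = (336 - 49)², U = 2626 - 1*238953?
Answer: 4896199062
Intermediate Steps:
U = -236327 (U = 2626 - 238953 = -236327)
O = 82373 (O = 4 + (336 - 49)² = 4 + 287² = 4 + 82369 = 82373)
(O + U)*(507² - 288852) = (82373 - 236327)*(507² - 288852) = -153954*(257049 - 288852) = -153954*(-31803) = 4896199062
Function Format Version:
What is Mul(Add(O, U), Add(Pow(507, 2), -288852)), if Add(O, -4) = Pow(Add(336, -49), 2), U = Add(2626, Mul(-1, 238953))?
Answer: 4896199062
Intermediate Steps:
U = -236327 (U = Add(2626, -238953) = -236327)
O = 82373 (O = Add(4, Pow(Add(336, -49), 2)) = Add(4, Pow(287, 2)) = Add(4, 82369) = 82373)
Mul(Add(O, U), Add(Pow(507, 2), -288852)) = Mul(Add(82373, -236327), Add(Pow(507, 2), -288852)) = Mul(-153954, Add(257049, -288852)) = Mul(-153954, -31803) = 4896199062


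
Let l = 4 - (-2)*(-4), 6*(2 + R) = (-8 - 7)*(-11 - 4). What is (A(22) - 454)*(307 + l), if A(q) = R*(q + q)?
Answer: 335724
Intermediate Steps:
R = 71/2 (R = -2 + ((-8 - 7)*(-11 - 4))/6 = -2 + (-15*(-15))/6 = -2 + (⅙)*225 = -2 + 75/2 = 71/2 ≈ 35.500)
A(q) = 71*q (A(q) = 71*(q + q)/2 = 71*(2*q)/2 = 71*q)
l = -4 (l = 4 - 2*4 = 4 - 8 = -4)
(A(22) - 454)*(307 + l) = (71*22 - 454)*(307 - 4) = (1562 - 454)*303 = 1108*303 = 335724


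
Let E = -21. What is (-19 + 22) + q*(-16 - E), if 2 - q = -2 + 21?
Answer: -82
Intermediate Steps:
q = -17 (q = 2 - (-2 + 21) = 2 - 1*19 = 2 - 19 = -17)
(-19 + 22) + q*(-16 - E) = (-19 + 22) - 17*(-16 - 1*(-21)) = 3 - 17*(-16 + 21) = 3 - 17*5 = 3 - 85 = -82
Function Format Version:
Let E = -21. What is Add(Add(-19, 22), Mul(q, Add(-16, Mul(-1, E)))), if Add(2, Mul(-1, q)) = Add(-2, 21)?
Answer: -82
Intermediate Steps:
q = -17 (q = Add(2, Mul(-1, Add(-2, 21))) = Add(2, Mul(-1, 19)) = Add(2, -19) = -17)
Add(Add(-19, 22), Mul(q, Add(-16, Mul(-1, E)))) = Add(Add(-19, 22), Mul(-17, Add(-16, Mul(-1, -21)))) = Add(3, Mul(-17, Add(-16, 21))) = Add(3, Mul(-17, 5)) = Add(3, -85) = -82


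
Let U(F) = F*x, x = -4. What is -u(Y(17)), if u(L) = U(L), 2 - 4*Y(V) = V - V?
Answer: 2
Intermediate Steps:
Y(V) = 1/2 (Y(V) = 1/2 - (V - V)/4 = 1/2 - 1/4*0 = 1/2 + 0 = 1/2)
U(F) = -4*F (U(F) = F*(-4) = -4*F)
u(L) = -4*L
-u(Y(17)) = -(-4)/2 = -1*(-2) = 2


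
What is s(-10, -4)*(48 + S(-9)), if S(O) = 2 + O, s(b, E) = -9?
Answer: -369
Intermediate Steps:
s(-10, -4)*(48 + S(-9)) = -9*(48 + (2 - 9)) = -9*(48 - 7) = -9*41 = -369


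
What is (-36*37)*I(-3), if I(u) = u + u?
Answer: 7992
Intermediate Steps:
I(u) = 2*u
(-36*37)*I(-3) = (-36*37)*(2*(-3)) = -1332*(-6) = 7992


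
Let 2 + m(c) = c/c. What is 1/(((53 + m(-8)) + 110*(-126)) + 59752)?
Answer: 1/45944 ≈ 2.1766e-5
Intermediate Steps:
m(c) = -1 (m(c) = -2 + c/c = -2 + 1 = -1)
1/(((53 + m(-8)) + 110*(-126)) + 59752) = 1/(((53 - 1) + 110*(-126)) + 59752) = 1/((52 - 13860) + 59752) = 1/(-13808 + 59752) = 1/45944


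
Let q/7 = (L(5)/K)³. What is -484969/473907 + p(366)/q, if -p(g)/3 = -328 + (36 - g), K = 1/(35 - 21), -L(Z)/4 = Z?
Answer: -760440937841/743086176000 ≈ -1.0234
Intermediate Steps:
L(Z) = -4*Z
K = 1/14 ≈ 0.071429
q = -153664000 (q = 7*((-4*5)/(1/14))³ = 7*(-20*14)³ = 7*(-280)³ = 7*(-21952000) = -153664000)
p(g) = 876 + 3*g (p(g) = -3*(-328 + (36 - g)) = -3*(-292 - g) = 876 + 3*g)
-484969/473907 + p(366)/q = -484969/473907 + (876 + 3*366)/(-153664000) = -484969*1/473907 + (876 + 1098)*(-1/153664000) = -484969/473907 + 1974*(-1/153664000) = -484969/473907 - 141/10976000 = -760440937841/743086176000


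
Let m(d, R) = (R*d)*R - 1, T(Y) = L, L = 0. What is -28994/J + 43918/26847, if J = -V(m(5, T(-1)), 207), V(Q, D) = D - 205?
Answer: 389244877/26847 ≈ 14499.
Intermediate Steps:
T(Y) = 0
m(d, R) = -1 + d*R² (m(d, R) = d*R² - 1 = -1 + d*R²)
V(Q, D) = -205 + D
J = -2 (J = -(-205 + 207) = -1*2 = -2)
-28994/J + 43918/26847 = -28994/(-2) + 43918/26847 = -28994*(-½) + 43918*(1/26847) = 14497 + 43918/26847 = 389244877/26847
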